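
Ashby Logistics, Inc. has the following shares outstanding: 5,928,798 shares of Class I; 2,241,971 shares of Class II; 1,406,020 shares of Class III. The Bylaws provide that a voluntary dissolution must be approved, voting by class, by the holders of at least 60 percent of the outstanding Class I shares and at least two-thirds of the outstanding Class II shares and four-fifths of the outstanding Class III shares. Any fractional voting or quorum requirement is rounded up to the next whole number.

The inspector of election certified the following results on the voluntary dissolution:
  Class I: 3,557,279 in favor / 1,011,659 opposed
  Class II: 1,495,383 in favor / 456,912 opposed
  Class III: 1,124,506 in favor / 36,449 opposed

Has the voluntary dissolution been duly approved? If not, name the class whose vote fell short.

Class I: 3/5 of 5928798 = 3557278.80, rounded up to 3557279; 3,557,279 required, 3,557,279 in favor — approved.
Class II: 2/3 of 2241971 = 1494647.33, rounded up to 1494648; 1,494,648 required, 1,495,383 in favor — approved.
Class III: 4/5 of 1406020 = 1124816; 1,124,816 required, 1,124,506 in favor — not approved.

Not approved — the Class III shares did not give the required vote.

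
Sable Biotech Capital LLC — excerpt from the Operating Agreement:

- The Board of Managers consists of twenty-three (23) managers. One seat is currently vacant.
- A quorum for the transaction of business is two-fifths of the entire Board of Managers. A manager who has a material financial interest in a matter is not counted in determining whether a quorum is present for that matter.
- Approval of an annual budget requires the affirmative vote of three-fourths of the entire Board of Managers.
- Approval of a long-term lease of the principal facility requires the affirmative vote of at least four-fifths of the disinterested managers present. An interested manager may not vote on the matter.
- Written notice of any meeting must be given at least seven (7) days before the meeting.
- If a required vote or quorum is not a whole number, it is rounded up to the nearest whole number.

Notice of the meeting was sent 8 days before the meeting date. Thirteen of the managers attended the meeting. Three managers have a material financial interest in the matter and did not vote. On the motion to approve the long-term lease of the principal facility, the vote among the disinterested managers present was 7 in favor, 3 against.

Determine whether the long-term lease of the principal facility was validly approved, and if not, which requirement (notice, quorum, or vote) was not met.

Notice: 8 days given; 7 required (8 ≥ 7). Satisfied.
Quorum: 13 present, but the 3 interested managers do not count, leaving 10. Quorum is 10. Satisfied.
Vote: the long-term lease of the principal facility requires four-fifths of the disinterested managers present (13 − 3 = 10). 4/5 of 10 = 8, so 8 affirmative votes are needed; 7 voted in favor. Not satisfied.

Invalid — vote requirement not satisfied.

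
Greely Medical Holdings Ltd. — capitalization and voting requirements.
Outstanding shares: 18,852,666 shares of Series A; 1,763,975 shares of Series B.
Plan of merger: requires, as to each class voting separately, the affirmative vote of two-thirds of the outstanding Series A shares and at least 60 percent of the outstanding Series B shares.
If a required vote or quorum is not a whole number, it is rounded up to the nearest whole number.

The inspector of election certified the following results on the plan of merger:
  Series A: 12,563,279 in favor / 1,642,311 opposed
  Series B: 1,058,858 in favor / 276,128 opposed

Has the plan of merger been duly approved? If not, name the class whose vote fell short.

Series A: 2/3 of 18852666 = 12568444; 12,568,444 required, 12,563,279 in favor — not approved.
Series B: 3/5 of 1763975 = 1058385; 1,058,385 required, 1,058,858 in favor — approved.

Not approved — the Series A shares did not give the required vote.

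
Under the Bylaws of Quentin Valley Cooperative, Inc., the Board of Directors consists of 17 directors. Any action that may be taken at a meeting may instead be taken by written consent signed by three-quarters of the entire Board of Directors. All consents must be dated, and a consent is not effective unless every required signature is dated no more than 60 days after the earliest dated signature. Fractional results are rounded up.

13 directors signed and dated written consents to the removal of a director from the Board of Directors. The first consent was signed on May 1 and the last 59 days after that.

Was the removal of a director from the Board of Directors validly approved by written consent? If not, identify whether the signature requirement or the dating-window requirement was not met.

Signatures required: three-quarters of 17 — 3/4 of 17 = 12.75, rounded up to 13, so 13 needed; 13 signed. Sufficient.
Dating window: the latest signature is 59 days after the earliest; the limit is 60 days. Within the window.

Effective — both the signature and dating-window requirements are satisfied.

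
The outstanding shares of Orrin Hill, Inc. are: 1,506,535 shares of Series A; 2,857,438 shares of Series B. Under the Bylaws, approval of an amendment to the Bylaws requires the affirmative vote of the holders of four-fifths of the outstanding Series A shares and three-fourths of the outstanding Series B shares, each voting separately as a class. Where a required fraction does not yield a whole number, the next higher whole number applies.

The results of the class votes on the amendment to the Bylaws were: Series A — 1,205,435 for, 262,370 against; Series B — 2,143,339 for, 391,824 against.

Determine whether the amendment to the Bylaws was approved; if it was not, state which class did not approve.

Approved — every class gave the required vote.

Series A: 4/5 of 1506535 = 1205228; 1,205,228 required, 1,205,435 in favor — approved.
Series B: 3/4 of 2857438 = 2143078.50, rounded up to 2143079; 2,143,079 required, 2,143,339 in favor — approved.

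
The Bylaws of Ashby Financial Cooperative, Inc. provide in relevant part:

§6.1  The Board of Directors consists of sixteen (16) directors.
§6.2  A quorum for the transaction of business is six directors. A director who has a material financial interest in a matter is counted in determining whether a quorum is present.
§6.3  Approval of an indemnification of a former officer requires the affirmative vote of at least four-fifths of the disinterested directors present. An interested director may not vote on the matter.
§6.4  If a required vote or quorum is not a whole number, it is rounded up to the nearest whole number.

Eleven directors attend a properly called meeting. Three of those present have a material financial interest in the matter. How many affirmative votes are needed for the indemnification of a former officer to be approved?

7

The indemnification of a former officer requires four-fifths of the disinterested directors present (11 − 3 = 8).
4/5 of 8 = 6.40, rounded up to 7.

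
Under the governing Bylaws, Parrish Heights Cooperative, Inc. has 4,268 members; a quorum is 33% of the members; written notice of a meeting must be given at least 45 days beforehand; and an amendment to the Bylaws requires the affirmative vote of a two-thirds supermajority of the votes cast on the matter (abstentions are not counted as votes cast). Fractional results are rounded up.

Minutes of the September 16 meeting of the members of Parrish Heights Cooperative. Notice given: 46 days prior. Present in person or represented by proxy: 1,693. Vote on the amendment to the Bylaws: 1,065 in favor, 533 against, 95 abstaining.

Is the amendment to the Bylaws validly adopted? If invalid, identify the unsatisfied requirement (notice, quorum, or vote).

Notice: 46 days given; 45 required. Satisfied.
Quorum: 33% of 4,268 = 1,408.44, rounded up to 1,409; 1,693 present. Satisfied.
Vote: requires two-thirds of the votes cast (1,693 − 95 abstaining = 1,598); 2/3 of 1598 = 1065.33, rounded up to 1066, so 1,066 needed; 1,065 in favor. Not satisfied.

Invalid — vote requirement not satisfied.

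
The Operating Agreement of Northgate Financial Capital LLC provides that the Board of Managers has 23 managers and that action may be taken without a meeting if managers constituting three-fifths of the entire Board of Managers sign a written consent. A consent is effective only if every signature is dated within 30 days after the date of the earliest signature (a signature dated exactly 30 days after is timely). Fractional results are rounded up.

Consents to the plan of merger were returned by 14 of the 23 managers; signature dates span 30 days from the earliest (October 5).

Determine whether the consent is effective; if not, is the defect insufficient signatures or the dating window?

Effective — both the signature and dating-window requirements are satisfied.

Signatures required: three-fifths of 23 — 3/5 of 23 = 13.80, rounded up to 14, so 14 needed; 14 signed. Sufficient.
Dating window: the latest signature is 30 days after the earliest; the limit is 30 days. Within the window.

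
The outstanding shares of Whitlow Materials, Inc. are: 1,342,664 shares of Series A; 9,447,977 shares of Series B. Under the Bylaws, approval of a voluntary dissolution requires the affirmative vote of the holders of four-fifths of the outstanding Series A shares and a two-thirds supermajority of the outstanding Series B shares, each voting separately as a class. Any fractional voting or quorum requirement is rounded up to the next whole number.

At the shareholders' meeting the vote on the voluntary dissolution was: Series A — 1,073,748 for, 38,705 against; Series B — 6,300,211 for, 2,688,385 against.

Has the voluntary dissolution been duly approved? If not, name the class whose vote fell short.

Not approved — the Series A shares did not give the required vote.

Series A: 4/5 of 1342664 = 1074131.20, rounded up to 1074132; 1,074,132 required, 1,073,748 in favor — not approved.
Series B: 2/3 of 9447977 = 6298651.33, rounded up to 6298652; 6,298,652 required, 6,300,211 in favor — approved.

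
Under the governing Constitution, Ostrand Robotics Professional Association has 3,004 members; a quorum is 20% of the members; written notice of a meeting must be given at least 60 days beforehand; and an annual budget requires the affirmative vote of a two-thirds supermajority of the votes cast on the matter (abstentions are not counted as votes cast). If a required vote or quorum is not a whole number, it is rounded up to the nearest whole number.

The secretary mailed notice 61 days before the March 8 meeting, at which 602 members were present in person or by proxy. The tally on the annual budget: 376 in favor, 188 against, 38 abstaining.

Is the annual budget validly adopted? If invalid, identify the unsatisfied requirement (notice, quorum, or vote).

Valid — all requirements satisfied.

Notice: 61 days given; 60 required. Satisfied.
Quorum: 20% of 3,004 = 600.80, rounded up to 601; 602 present. Satisfied.
Vote: requires two-thirds of the votes cast (602 − 38 abstaining = 564); 2/3 of 564 = 376, so 376 needed; 376 in favor. Satisfied.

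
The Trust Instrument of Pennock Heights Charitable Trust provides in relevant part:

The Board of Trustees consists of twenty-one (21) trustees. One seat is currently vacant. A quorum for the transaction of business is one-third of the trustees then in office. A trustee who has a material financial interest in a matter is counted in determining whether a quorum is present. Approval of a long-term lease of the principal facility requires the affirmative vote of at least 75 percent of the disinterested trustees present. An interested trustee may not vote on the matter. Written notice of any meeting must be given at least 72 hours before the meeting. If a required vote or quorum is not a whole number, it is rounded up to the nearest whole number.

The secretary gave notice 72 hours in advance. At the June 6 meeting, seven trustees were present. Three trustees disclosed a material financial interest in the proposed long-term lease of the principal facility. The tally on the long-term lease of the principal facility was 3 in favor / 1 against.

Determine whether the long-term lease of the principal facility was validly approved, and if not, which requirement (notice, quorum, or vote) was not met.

Valid — all requirements satisfied.

Notice: 72 hours given; 72 required (72 ≥ 72). Satisfied.
Quorum: 7 present (interested trustees count toward quorum); quorum is 7. Satisfied.
Vote: the long-term lease of the principal facility requires three-fourths of the disinterested trustees present (7 − 3 = 4). 3/4 of 4 = 3, so 3 affirmative votes are needed; 3 voted in favor. Satisfied.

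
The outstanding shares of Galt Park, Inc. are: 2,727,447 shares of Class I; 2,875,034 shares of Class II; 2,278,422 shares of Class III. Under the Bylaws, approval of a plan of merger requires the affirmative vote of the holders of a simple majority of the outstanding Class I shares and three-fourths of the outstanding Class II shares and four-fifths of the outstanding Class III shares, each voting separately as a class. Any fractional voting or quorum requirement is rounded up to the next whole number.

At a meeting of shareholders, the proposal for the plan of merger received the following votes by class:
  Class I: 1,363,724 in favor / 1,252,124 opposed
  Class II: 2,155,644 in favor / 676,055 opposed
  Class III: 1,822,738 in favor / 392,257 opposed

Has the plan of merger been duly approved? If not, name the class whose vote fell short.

Class I: a majority of 2727447 is 1363724; 1,363,724 required, 1,363,724 in favor — approved.
Class II: 3/4 of 2875034 = 2156275.50, rounded up to 2156276; 2,156,276 required, 2,155,644 in favor — not approved.
Class III: 4/5 of 2278422 = 1822737.60, rounded up to 1822738; 1,822,738 required, 1,822,738 in favor — approved.

Not approved — the Class II shares did not give the required vote.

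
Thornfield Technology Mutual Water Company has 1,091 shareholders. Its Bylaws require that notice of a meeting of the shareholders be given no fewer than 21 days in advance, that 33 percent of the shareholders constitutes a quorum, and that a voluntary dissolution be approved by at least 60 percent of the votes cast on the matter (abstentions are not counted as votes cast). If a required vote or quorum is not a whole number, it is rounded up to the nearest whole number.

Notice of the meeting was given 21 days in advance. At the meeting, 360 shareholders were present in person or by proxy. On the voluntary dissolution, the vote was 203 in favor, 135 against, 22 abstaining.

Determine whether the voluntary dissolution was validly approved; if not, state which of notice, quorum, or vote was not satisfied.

Invalid — quorum requirement not satisfied.

Notice: 21 days given; 21 required. Satisfied.
Quorum: 33% of 1,091 = 360.03, rounded up to 361; 360 present. Not satisfied.
Vote: requires three-fifths of the votes cast (360 − 22 abstaining = 338); 3/5 of 338 = 202.80, rounded up to 203, so 203 needed; 203 in favor. Satisfied.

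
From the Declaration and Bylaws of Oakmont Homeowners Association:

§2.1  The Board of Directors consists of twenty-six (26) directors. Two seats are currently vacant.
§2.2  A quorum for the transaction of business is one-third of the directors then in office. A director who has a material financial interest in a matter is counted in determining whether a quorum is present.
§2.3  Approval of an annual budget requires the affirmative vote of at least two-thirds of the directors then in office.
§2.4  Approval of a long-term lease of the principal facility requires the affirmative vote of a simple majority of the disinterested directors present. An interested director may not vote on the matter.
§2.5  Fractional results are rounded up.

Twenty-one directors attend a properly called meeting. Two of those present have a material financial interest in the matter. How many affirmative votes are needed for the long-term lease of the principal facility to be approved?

10

The long-term lease of the principal facility requires a majority of the disinterested directors present (21 − 2 = 19).
A majority of 19 is 10.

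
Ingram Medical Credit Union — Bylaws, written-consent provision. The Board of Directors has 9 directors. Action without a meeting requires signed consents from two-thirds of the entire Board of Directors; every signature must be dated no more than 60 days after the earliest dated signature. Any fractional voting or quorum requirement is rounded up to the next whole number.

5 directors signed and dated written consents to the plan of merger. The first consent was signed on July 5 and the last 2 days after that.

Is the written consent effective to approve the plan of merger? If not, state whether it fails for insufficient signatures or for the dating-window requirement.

Signatures required: two-thirds of 9 — 2/3 of 9 = 6, so 6 needed; 5 signed. Insufficient.
Dating window: the latest signature is 2 days after the earliest; the limit is 60 days. Within the window.

Not effective — insufficient signatures.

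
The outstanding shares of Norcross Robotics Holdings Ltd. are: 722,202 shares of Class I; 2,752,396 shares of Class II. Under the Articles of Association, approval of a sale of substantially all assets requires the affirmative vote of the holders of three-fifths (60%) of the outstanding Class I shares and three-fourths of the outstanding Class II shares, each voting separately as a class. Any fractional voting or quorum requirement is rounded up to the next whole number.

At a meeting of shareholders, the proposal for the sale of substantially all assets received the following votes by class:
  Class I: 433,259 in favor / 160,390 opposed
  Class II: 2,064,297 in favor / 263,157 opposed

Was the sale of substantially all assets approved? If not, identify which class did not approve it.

Class I: 3/5 of 722202 = 433321.20, rounded up to 433322; 433,322 required, 433,259 in favor — not approved.
Class II: 3/4 of 2752396 = 2064297; 2,064,297 required, 2,064,297 in favor — approved.

Not approved — the Class I shares did not give the required vote.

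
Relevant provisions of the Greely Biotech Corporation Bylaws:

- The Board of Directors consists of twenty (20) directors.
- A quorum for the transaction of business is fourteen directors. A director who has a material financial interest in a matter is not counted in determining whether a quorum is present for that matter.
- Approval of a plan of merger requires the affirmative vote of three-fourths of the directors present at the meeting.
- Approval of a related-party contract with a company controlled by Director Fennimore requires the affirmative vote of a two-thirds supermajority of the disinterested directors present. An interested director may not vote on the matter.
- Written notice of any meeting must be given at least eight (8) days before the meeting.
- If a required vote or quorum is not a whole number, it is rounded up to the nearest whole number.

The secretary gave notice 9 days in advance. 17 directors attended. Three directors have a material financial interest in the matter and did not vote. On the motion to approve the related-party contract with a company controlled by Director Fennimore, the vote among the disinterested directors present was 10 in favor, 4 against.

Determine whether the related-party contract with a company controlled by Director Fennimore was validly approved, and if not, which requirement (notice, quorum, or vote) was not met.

Valid — all requirements satisfied.

Notice: 9 days given; 8 required (9 ≥ 8). Satisfied.
Quorum: 17 present, but the 3 interested directors do not count, leaving 14. Quorum is 14. Satisfied.
Vote: the related-party contract with a company controlled by Director Fennimore requires two-thirds of the disinterested directors present (17 − 3 = 14). 2/3 of 14 = 9.33, rounded up to 10, so 10 affirmative votes are needed; 10 voted in favor. Satisfied.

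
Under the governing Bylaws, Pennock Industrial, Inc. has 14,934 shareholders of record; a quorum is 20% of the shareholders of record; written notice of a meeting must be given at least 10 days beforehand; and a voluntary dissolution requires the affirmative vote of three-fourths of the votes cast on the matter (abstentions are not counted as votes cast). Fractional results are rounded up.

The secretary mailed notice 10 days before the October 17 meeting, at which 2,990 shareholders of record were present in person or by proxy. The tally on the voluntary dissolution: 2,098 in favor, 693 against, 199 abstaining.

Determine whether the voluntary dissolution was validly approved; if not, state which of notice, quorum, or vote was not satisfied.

Valid — all requirements satisfied.

Notice: 10 days given; 10 required. Satisfied.
Quorum: 20% of 14,934 = 2,986.80, rounded up to 2,987; 2,990 present. Satisfied.
Vote: requires three-fourths of the votes cast (2,990 − 199 abstaining = 2,791); 3/4 of 2791 = 2093.25, rounded up to 2094, so 2,094 needed; 2,098 in favor. Satisfied.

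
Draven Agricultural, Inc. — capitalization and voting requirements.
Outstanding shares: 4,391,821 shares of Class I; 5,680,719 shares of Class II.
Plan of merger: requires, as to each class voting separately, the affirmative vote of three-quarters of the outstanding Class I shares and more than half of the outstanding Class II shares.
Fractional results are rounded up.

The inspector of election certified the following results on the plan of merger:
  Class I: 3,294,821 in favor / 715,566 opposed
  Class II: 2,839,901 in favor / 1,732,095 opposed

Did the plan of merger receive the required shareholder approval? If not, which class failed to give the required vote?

Class I: 3/4 of 4391821 = 3293865.75, rounded up to 3293866; 3,293,866 required, 3,294,821 in favor — approved.
Class II: a majority of 5680719 is 2840360; 2,840,360 required, 2,839,901 in favor — not approved.

Not approved — the Class II shares did not give the required vote.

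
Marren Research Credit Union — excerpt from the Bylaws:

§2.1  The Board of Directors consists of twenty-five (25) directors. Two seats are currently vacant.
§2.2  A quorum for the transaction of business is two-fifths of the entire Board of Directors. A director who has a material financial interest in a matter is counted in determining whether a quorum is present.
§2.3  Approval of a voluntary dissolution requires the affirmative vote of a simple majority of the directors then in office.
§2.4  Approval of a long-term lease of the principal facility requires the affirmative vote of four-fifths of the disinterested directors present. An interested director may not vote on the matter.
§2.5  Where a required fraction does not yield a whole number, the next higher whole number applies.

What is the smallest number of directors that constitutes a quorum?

2/5 of 25 = 10.

10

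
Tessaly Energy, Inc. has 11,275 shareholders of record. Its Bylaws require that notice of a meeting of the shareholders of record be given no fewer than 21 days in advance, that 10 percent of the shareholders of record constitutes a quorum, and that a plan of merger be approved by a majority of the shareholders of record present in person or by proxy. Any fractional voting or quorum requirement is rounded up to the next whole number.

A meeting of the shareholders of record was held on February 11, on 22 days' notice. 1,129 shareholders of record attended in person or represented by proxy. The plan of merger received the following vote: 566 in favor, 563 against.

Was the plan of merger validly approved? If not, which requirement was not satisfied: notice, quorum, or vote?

Notice: 22 days given; 21 required. Satisfied.
Quorum: 10% of 11,275 = 1,127.50, rounded up to 1,128; 1,129 present. Satisfied.
Vote: requires a majority of those present (1,129); a majority of 1129 is 565, so 565 needed; 566 in favor. Satisfied.

Valid — all requirements satisfied.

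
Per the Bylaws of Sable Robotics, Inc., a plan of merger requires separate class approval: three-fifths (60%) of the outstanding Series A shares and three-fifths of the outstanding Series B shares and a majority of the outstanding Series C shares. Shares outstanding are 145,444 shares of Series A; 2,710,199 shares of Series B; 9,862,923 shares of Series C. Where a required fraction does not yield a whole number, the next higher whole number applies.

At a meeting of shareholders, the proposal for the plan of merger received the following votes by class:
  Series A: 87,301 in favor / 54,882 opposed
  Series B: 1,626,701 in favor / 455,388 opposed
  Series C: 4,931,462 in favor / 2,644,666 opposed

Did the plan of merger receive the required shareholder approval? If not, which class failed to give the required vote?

Approved — every class gave the required vote.

Series A: 3/5 of 145444 = 87266.40, rounded up to 87267; 87,267 required, 87,301 in favor — approved.
Series B: 3/5 of 2710199 = 1626119.40, rounded up to 1626120; 1,626,120 required, 1,626,701 in favor — approved.
Series C: a majority of 9862923 is 4931462; 4,931,462 required, 4,931,462 in favor — approved.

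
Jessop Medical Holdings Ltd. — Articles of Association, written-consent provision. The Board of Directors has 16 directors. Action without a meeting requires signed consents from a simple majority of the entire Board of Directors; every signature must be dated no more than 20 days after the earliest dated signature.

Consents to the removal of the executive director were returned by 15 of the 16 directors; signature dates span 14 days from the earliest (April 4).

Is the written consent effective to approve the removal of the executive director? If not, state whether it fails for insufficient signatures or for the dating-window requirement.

Effective — both the signature and dating-window requirements are satisfied.

Signatures required: a simple majority of 16 — a majority of 16 is 9, so 9 needed; 15 signed. Sufficient.
Dating window: the latest signature is 14 days after the earliest; the limit is 20 days. Within the window.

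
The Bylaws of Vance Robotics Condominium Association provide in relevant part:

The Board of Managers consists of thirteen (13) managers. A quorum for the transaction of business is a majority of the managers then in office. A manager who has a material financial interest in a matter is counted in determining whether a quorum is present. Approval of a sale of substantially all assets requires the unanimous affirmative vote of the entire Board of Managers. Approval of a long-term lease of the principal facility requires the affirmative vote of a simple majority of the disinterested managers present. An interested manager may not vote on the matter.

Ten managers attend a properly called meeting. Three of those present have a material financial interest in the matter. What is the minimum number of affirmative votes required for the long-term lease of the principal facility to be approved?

The long-term lease of the principal facility requires a majority of the disinterested managers present (10 − 3 = 7).
A majority of 7 is 4.

4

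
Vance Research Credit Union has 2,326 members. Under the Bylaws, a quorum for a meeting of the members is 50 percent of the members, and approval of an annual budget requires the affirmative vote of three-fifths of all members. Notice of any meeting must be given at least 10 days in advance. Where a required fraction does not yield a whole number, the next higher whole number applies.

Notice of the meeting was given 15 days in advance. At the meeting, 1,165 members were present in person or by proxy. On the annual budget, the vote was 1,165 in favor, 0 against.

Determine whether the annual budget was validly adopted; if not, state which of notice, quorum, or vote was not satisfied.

Invalid — vote requirement not satisfied.

Notice: 15 days given; 10 required. Satisfied.
Quorum: 50% of 2,326 = 1,163; 1,165 present. Satisfied.
Vote: requires three-fifths of all members (2,326); 3/5 of 2326 = 1395.60, rounded up to 1396, so 1,396 needed; 1,165 in favor. Not satisfied.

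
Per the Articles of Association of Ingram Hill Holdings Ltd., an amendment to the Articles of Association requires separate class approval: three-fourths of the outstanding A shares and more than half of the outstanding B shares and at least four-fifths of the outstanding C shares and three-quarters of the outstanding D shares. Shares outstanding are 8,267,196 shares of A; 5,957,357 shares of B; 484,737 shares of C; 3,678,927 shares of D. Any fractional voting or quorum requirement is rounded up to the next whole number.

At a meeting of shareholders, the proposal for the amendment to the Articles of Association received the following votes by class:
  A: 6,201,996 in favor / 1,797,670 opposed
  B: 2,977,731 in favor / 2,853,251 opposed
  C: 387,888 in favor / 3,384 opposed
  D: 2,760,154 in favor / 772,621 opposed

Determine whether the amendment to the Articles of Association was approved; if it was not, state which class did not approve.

A: 3/4 of 8267196 = 6200397; 6,200,397 required, 6,201,996 in favor — approved.
B: a majority of 5957357 is 2978679; 2,978,679 required, 2,977,731 in favor — not approved.
C: 4/5 of 484737 = 387789.60, rounded up to 387790; 387,790 required, 387,888 in favor — approved.
D: 3/4 of 3678927 = 2759195.25, rounded up to 2759196; 2,759,196 required, 2,760,154 in favor — approved.

Not approved — the B shares did not give the required vote.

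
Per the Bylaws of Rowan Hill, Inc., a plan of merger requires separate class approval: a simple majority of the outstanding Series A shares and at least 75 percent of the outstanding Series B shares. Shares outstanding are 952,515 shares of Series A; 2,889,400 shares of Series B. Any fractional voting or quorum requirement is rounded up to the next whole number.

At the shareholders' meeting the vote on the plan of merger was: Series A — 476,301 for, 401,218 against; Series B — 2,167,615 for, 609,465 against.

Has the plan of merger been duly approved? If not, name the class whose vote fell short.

Series A: a majority of 952515 is 476258; 476,258 required, 476,301 in favor — approved.
Series B: 3/4 of 2889400 = 2167050; 2,167,050 required, 2,167,615 in favor — approved.

Approved — every class gave the required vote.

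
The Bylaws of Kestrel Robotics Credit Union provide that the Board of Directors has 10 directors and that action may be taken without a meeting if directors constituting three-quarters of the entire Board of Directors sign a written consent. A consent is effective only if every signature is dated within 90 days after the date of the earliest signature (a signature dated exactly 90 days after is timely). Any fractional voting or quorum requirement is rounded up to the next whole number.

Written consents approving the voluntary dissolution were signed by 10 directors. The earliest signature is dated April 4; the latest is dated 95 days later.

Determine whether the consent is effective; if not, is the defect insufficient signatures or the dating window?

Not effective — dating-window requirement not satisfied.

Signatures required: three-quarters of 10 — 3/4 of 10 = 7.50, rounded up to 8, so 8 needed; 10 signed. Sufficient.
Dating window: the latest signature is 95 days after the earliest; the limit is 90 days. Outside the window.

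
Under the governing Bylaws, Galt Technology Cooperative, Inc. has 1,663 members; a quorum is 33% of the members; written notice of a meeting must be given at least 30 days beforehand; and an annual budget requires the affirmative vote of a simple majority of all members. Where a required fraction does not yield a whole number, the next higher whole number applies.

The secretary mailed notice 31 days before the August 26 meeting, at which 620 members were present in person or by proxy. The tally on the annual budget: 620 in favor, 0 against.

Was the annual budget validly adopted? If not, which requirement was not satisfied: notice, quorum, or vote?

Invalid — vote requirement not satisfied.

Notice: 31 days given; 30 required. Satisfied.
Quorum: 33% of 1,663 = 548.79, rounded up to 549; 620 present. Satisfied.
Vote: requires a majority of all members (1,663); a majority of 1663 is 832, so 832 needed; 620 in favor. Not satisfied.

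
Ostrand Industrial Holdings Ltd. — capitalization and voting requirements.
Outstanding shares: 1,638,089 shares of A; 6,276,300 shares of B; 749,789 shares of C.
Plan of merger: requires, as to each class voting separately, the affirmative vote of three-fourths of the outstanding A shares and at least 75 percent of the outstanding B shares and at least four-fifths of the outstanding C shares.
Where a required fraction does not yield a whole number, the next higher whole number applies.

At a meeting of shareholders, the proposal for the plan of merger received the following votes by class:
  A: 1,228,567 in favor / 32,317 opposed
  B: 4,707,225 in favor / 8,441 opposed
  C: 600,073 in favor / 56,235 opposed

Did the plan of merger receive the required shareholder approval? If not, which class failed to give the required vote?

A: 3/4 of 1638089 = 1228566.75, rounded up to 1228567; 1,228,567 required, 1,228,567 in favor — approved.
B: 3/4 of 6276300 = 4707225; 4,707,225 required, 4,707,225 in favor — approved.
C: 4/5 of 749789 = 599831.20, rounded up to 599832; 599,832 required, 600,073 in favor — approved.

Approved — every class gave the required vote.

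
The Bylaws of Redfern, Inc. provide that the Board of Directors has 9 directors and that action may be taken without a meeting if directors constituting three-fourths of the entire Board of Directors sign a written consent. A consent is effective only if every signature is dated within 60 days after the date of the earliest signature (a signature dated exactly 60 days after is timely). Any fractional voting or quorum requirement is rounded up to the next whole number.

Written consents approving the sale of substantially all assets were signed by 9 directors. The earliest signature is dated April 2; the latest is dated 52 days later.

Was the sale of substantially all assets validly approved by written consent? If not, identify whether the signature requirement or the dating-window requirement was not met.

Signatures required: three-fourths of 9 — 3/4 of 9 = 6.75, rounded up to 7, so 7 needed; 9 signed. Sufficient.
Dating window: the latest signature is 52 days after the earliest; the limit is 60 days. Within the window.

Effective — both the signature and dating-window requirements are satisfied.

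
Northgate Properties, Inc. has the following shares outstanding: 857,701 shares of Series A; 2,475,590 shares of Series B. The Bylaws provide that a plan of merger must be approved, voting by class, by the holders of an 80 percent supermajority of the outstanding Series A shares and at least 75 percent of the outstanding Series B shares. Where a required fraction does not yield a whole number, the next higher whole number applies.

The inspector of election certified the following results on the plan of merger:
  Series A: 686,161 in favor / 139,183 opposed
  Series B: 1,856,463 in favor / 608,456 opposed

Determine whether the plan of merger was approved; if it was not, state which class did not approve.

Series A: 4/5 of 857701 = 686160.80, rounded up to 686161; 686,161 required, 686,161 in favor — approved.
Series B: 3/4 of 2475590 = 1856692.50, rounded up to 1856693; 1,856,693 required, 1,856,463 in favor — not approved.

Not approved — the Series B shares did not give the required vote.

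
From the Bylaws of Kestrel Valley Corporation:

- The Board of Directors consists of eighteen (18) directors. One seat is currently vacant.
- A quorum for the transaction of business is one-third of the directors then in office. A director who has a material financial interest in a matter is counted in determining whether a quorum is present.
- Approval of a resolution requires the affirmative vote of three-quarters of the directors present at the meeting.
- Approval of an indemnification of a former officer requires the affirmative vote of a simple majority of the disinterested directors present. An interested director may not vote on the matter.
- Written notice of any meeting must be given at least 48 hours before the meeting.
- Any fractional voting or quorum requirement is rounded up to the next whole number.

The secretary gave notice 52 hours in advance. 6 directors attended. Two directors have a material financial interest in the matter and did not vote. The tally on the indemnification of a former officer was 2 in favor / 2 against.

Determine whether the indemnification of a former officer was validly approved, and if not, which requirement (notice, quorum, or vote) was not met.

Notice: 52 hours given; 48 required (52 ≥ 48). Satisfied.
Quorum: 6 present (interested directors count toward quorum); quorum is 6. Satisfied.
Vote: the indemnification of a former officer requires a majority of the disinterested directors present (6 − 2 = 4). A majority of 4 is 3, so 3 affirmative votes are needed; 2 voted in favor. Not satisfied.

Invalid — vote requirement not satisfied.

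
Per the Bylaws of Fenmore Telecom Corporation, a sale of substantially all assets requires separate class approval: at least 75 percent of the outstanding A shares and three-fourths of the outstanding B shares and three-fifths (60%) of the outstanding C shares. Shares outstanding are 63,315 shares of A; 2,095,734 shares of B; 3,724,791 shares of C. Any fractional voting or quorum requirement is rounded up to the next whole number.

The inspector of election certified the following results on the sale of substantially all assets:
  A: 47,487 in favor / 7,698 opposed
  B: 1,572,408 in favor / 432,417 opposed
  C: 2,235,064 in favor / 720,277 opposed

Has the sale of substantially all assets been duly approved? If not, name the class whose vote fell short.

A: 3/4 of 63315 = 47486.25, rounded up to 47487; 47,487 required, 47,487 in favor — approved.
B: 3/4 of 2095734 = 1571800.50, rounded up to 1571801; 1,571,801 required, 1,572,408 in favor — approved.
C: 3/5 of 3724791 = 2234874.60, rounded up to 2234875; 2,234,875 required, 2,235,064 in favor — approved.

Approved — every class gave the required vote.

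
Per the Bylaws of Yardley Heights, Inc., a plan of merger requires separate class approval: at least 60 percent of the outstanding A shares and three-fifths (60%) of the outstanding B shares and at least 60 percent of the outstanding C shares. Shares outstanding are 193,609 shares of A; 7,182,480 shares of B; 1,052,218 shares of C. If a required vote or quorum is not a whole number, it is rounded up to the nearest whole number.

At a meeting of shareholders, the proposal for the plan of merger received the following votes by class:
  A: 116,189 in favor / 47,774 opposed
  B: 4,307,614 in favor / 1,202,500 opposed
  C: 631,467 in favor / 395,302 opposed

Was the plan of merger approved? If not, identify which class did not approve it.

A: 3/5 of 193609 = 116165.40, rounded up to 116166; 116,166 required, 116,189 in favor — approved.
B: 3/5 of 7182480 = 4309488; 4,309,488 required, 4,307,614 in favor — not approved.
C: 3/5 of 1052218 = 631330.80, rounded up to 631331; 631,331 required, 631,467 in favor — approved.

Not approved — the B shares did not give the required vote.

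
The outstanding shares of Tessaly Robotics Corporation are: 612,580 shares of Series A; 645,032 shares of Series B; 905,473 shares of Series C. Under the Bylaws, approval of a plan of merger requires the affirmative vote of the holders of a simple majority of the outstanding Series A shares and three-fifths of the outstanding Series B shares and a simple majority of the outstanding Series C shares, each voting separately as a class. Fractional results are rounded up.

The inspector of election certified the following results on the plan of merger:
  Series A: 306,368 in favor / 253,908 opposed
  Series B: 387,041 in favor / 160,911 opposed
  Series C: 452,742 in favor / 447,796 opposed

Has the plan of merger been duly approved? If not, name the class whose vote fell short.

Series A: a majority of 612580 is 306291; 306,291 required, 306,368 in favor — approved.
Series B: 3/5 of 645032 = 387019.20, rounded up to 387020; 387,020 required, 387,041 in favor — approved.
Series C: a majority of 905473 is 452737; 452,737 required, 452,742 in favor — approved.

Approved — every class gave the required vote.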